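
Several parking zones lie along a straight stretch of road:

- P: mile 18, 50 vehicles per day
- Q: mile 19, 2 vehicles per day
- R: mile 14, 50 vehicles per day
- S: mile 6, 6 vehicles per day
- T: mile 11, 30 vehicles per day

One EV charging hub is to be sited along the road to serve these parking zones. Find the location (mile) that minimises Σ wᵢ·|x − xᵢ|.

For a sum of weighted absolute distances on a line, the optimum is the weighted median (not the mean). Total weight W = 138; half-weight = 69.
Sort by position and accumulate weight:
  mile 6 (S, w=6) → cum 6
  mile 11 (T, w=30) → cum 36
  mile 14 (R, w=50) → cum 86  ≥ 69 → median here
  mile 18 (P, w=50) → cum 136
  mile 19 (Q, w=2) → cum 138
Optimal location: mile 14.

x = 14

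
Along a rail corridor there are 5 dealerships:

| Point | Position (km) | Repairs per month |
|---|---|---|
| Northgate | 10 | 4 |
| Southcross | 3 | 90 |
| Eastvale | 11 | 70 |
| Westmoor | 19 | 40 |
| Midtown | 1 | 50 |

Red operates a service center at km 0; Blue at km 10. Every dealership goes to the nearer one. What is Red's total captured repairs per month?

The indifferent point is the midpoint (0+10)/2 = 5; dealerships left of it (closer to Red at 0) go to Red, those right go to Blue.
  Midtown at 1 (w=50) → Red
  Southcross at 3 (w=90) → Red
  Northgate at 10 (w=4) → Blue
  Eastvale at 11 (w=70) → Blue
  Westmoor at 19 (w=40) → Blue
Red captures 140; Blue captures 114.

140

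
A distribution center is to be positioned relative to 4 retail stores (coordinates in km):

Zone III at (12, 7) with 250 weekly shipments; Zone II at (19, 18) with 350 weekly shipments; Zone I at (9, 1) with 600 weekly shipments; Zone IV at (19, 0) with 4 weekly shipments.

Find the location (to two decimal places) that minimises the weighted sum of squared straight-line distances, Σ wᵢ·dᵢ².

(12.56, 7.18)

The minimiser of Σwᵢ‖p−pᵢ‖² is the weighted centroid p* = (Σwᵢpᵢ)/(Σwᵢ).
Σwᵢ = 1204.
Σwᵢxᵢ = 250·12 + 350·19 + 600·9 + 4·19 = 15126.
Σwᵢyᵢ = 250·7 + 350·18 + 600·1 + 4·0 = 8650.
x* = 15126/1204 = 12.56, y* = 8650/1204 = 7.18.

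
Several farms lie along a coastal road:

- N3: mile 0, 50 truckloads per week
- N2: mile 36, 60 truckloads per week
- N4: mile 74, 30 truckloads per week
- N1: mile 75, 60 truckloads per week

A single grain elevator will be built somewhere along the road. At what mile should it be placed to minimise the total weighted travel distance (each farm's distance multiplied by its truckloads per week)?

x = 36

For a sum of weighted absolute distances on a line, the optimum is the weighted median (not the mean). Total weight W = 200; half-weight = 100.
Sort by position and accumulate weight:
  mile 0 (N3, w=50) → cum 50
  mile 36 (N2, w=60) → cum 110  ≥ 100 → median here
  mile 74 (N4, w=30) → cum 140
  mile 75 (N1, w=60) → cum 200
Optimal location: mile 36.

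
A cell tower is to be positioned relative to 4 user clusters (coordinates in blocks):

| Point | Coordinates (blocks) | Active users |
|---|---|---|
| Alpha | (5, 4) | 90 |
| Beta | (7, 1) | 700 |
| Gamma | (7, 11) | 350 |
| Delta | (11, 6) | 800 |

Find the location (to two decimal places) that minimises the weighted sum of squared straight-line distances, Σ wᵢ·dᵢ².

(8.56, 5.01)

The minimiser of Σwᵢ‖p−pᵢ‖² is the weighted centroid p* = (Σwᵢpᵢ)/(Σwᵢ).
Σwᵢ = 1940.
Σwᵢxᵢ = 90·5 + 700·7 + 350·7 + 800·11 = 16600.
Σwᵢyᵢ = 90·4 + 700·1 + 350·11 + 800·6 = 9710.
x* = 16600/1940 = 8.56, y* = 9710/1940 = 5.01.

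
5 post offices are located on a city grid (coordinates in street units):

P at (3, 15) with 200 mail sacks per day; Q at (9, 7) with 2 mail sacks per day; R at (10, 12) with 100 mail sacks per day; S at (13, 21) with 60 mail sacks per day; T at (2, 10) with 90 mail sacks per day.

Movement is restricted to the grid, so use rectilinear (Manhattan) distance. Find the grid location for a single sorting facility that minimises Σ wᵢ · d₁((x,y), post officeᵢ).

Manhattan distance separates: Σwᵢ(|x−xᵢ|+|y−yᵢ|) = Σwᵢ|x−xᵢ| + Σwᵢ|y−yᵢ|, so x and y are optimised independently as 1-D weighted medians.
Total weight W = 452; half = 226.
x-coordinate, sorted with cumulative weight:
  x=2 (T, w=90) cum 90
  x=3 (P, w=200) cum 290  ← median
  x=9 (Q, w=2) cum 292
  x=10 (R, w=100) cum 392
  x=13 (S, w=60) cum 452
⇒ x* = 3
y-coordinate, sorted with cumulative weight:
  y=7 (Q, w=2) cum 2
  y=10 (T, w=90) cum 92
  y=12 (R, w=100) cum 192
  y=15 (P, w=200) cum 392  ← median
  y=21 (S, w=60) cum 452
⇒ y* = 15

(3, 15)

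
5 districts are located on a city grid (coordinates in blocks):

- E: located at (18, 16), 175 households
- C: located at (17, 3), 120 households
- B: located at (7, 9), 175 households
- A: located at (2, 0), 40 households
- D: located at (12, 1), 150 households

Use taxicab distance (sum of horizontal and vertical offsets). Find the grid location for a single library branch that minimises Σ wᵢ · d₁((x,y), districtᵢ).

Manhattan distance separates: Σwᵢ(|x−xᵢ|+|y−yᵢ|) = Σwᵢ|x−xᵢ| + Σwᵢ|y−yᵢ|, so x and y are optimised independently as 1-D weighted medians.
Total weight W = 660; half = 330.
x-coordinate, sorted with cumulative weight:
  x=2 (A, w=40) cum 40
  x=7 (B, w=175) cum 215
  x=12 (D, w=150) cum 365  ← median
  x=17 (C, w=120) cum 485
  x=18 (E, w=175) cum 660
⇒ x* = 12
y-coordinate, sorted with cumulative weight:
  y=0 (A, w=40) cum 40
  y=1 (D, w=150) cum 190
  y=3 (C, w=120) cum 310
  y=9 (B, w=175) cum 485  ← median
  y=16 (E, w=175) cum 660
⇒ y* = 9

(12, 9)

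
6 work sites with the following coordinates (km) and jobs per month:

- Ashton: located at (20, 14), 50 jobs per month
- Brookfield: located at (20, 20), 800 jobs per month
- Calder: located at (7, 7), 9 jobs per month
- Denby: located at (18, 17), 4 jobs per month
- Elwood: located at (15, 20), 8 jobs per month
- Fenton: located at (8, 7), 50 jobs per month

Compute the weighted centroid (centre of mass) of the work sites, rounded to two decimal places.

(19.17, 18.83)

The minimiser of Σwᵢ‖p−pᵢ‖² is the weighted centroid p* = (Σwᵢpᵢ)/(Σwᵢ).
Σwᵢ = 921.
Σwᵢxᵢ = 50·20 + 800·20 + 9·7 + 4·18 + 8·15 + 50·8 = 17655.
Σwᵢyᵢ = 50·14 + 800·20 + 9·7 + 4·17 + 8·20 + 50·7 = 17341.
x* = 17655/921 = 19.17, y* = 17341/921 = 18.83.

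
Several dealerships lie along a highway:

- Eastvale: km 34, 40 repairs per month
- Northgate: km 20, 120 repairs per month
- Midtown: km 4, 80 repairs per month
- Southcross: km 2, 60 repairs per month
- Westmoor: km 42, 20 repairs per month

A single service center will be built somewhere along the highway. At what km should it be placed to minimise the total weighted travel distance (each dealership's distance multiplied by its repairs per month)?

For a sum of weighted absolute distances on a line, the optimum is the weighted median (not the mean). Total weight W = 320; half-weight = 160.
Sort by position and accumulate weight:
  km 2 (Southcross, w=60) → cum 60
  km 4 (Midtown, w=80) → cum 140
  km 20 (Northgate, w=120) → cum 260  ≥ 160 → median here
  km 34 (Eastvale, w=40) → cum 300
  km 42 (Westmoor, w=20) → cum 320
Optimal location: km 20.

x = 20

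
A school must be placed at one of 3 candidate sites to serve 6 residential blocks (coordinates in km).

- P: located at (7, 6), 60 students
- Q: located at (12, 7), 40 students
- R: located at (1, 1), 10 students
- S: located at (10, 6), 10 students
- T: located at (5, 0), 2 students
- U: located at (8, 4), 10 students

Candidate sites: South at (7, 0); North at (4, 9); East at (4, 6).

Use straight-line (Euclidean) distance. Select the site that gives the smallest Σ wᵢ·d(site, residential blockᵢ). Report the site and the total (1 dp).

Total weighted distance at each candidate:
  South (7, 0): total = 877.2
  North (4, 9): total = 819.1
  East (4, 6): total = 677.7
Minimum is at East with total 677.7 km.

East, total 677.7 km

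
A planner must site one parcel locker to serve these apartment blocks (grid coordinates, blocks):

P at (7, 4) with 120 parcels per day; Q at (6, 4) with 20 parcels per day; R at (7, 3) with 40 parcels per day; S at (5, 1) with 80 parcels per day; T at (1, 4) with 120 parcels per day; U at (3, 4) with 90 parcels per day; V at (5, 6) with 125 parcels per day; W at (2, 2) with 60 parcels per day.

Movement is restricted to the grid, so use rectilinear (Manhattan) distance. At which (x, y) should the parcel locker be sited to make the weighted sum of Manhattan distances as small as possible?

(5, 4)

Manhattan distance separates: Σwᵢ(|x−xᵢ|+|y−yᵢ|) = Σwᵢ|x−xᵢ| + Σwᵢ|y−yᵢ|, so x and y are optimised independently as 1-D weighted medians.
Total weight W = 655; half = 327.5.
x-coordinate, sorted with cumulative weight:
  x=1 (T, w=120) cum 120
  x=2 (W, w=60) cum 180
  x=3 (U, w=90) cum 270
  x=5 (S, w=80) cum 350  ← median
  x=5 (V, w=125) cum 475
  x=6 (Q, w=20) cum 495
  x=7 (P, w=120) cum 615
  x=7 (R, w=40) cum 655
⇒ x* = 5
y-coordinate, sorted with cumulative weight:
  y=1 (S, w=80) cum 80
  y=2 (W, w=60) cum 140
  y=3 (R, w=40) cum 180
  y=4 (P, w=120) cum 300
  y=4 (Q, w=20) cum 320
  y=4 (T, w=120) cum 440  ← median
  y=4 (U, w=90) cum 530
  y=6 (V, w=125) cum 655
⇒ y* = 4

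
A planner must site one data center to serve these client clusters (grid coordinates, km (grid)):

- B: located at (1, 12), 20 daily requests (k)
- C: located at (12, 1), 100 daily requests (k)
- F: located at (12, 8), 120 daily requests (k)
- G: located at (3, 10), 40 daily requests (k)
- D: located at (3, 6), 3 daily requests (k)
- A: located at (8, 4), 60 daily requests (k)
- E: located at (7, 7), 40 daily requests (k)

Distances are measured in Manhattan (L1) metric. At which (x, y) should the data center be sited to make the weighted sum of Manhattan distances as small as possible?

Manhattan distance separates: Σwᵢ(|x−xᵢ|+|y−yᵢ|) = Σwᵢ|x−xᵢ| + Σwᵢ|y−yᵢ|, so x and y are optimised independently as 1-D weighted medians.
Total weight W = 383; half = 191.5.
x-coordinate, sorted with cumulative weight:
  x=1 (B, w=20) cum 20
  x=3 (G, w=40) cum 60
  x=3 (D, w=3) cum 63
  x=7 (E, w=40) cum 103
  x=8 (A, w=60) cum 163
  x=12 (C, w=100) cum 263  ← median
  x=12 (F, w=120) cum 383
⇒ x* = 12
y-coordinate, sorted with cumulative weight:
  y=1 (C, w=100) cum 100
  y=4 (A, w=60) cum 160
  y=6 (D, w=3) cum 163
  y=7 (E, w=40) cum 203  ← median
  y=8 (F, w=120) cum 323
  y=10 (G, w=40) cum 363
  y=12 (B, w=20) cum 383
⇒ y* = 7

(12, 7)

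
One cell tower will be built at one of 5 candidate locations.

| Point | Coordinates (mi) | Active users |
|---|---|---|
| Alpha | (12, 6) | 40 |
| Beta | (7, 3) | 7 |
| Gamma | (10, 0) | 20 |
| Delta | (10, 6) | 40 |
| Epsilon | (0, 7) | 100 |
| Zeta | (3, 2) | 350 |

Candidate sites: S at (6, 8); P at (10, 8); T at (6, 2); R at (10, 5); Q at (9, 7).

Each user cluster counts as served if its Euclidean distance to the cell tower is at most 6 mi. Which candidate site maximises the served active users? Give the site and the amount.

Coverage radius r = 6 mi; a point is covered iff (Δx)²+(Δy)² ≤ 6² = 36.
  S (6, 8): covers {Beta, Delta} → 47
  P (10, 8): covers {Alpha, Beta, Delta} → 87
  T (6, 2): covers {Beta, Gamma, Delta, Zeta} → 417
  R (10, 5): covers {Alpha, Beta, Gamma, Delta} → 107
  Q (9, 7): covers {Alpha, Beta, Delta} → 87
Maximum coverage at T: 417 active users.

T, covering 417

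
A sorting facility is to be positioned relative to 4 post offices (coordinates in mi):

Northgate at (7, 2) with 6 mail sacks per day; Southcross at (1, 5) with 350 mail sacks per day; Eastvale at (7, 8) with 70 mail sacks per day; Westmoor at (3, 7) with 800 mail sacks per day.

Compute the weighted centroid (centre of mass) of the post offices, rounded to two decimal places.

The minimiser of Σwᵢ‖p−pᵢ‖² is the weighted centroid p* = (Σwᵢpᵢ)/(Σwᵢ).
Σwᵢ = 1226.
Σwᵢxᵢ = 6·7 + 350·1 + 70·7 + 800·3 = 3282.
Σwᵢyᵢ = 6·2 + 350·5 + 70·8 + 800·7 = 7922.
x* = 3282/1226 = 2.68, y* = 7922/1226 = 6.46.

(2.68, 6.46)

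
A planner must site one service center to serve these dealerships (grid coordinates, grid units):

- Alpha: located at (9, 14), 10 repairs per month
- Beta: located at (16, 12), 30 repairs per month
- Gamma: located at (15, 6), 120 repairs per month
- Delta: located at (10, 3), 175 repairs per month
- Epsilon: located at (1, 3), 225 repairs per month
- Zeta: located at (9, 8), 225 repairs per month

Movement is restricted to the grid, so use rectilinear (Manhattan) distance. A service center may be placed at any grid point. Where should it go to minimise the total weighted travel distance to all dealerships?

Manhattan distance separates: Σwᵢ(|x−xᵢ|+|y−yᵢ|) = Σwᵢ|x−xᵢ| + Σwᵢ|y−yᵢ|, so x and y are optimised independently as 1-D weighted medians.
Total weight W = 785; half = 392.5.
x-coordinate, sorted with cumulative weight:
  x=1 (Epsilon, w=225) cum 225
  x=9 (Alpha, w=10) cum 235
  x=9 (Zeta, w=225) cum 460  ← median
  x=10 (Delta, w=175) cum 635
  x=15 (Gamma, w=120) cum 755
  x=16 (Beta, w=30) cum 785
⇒ x* = 9
y-coordinate, sorted with cumulative weight:
  y=3 (Delta, w=175) cum 175
  y=3 (Epsilon, w=225) cum 400  ← median
  y=6 (Gamma, w=120) cum 520
  y=8 (Zeta, w=225) cum 745
  y=12 (Beta, w=30) cum 775
  y=14 (Alpha, w=10) cum 785
⇒ y* = 3

(9, 3)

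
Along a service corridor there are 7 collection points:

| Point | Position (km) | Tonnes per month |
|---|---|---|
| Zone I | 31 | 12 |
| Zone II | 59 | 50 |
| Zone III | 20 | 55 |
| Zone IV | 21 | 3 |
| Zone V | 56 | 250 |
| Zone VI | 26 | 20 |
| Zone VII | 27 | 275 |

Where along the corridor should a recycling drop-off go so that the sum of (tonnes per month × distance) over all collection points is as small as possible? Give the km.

x = 27

For a sum of weighted absolute distances on a line, the optimum is the weighted median (not the mean). Total weight W = 665; half-weight = 332.5.
Sort by position and accumulate weight:
  km 20 (Zone III, w=55) → cum 55
  km 21 (Zone IV, w=3) → cum 58
  km 26 (Zone VI, w=20) → cum 78
  km 27 (Zone VII, w=275) → cum 353  ≥ 332.5 → median here
  km 31 (Zone I, w=12) → cum 365
  km 56 (Zone V, w=250) → cum 615
  km 59 (Zone II, w=50) → cum 665
Optimal location: km 27.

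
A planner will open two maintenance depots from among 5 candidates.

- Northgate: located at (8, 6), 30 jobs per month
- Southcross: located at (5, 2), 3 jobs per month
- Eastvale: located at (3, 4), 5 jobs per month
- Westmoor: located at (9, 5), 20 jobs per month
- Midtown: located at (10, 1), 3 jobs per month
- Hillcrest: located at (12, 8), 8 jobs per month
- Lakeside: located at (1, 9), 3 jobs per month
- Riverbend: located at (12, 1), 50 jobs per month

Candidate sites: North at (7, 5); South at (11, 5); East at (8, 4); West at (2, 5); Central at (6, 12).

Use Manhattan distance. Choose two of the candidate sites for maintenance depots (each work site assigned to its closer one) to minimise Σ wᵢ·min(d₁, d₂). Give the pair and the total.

Evaluate every pair (each demand assigned to the nearer of the two):
  {North, South}: total = 467
  {South, East}: total = 473
  {South, West}: total = 500
  {South, Central}: total = 553
  {East, West}: total = 569
  {East, Central}: total = 593
  {North, East}: total = 599
  {North, West}: total = 675
  {North, Central}: total = 699
  {West, Central}: total = 1209
Best pair: {North, South} with total 467.

{North, South}, total 467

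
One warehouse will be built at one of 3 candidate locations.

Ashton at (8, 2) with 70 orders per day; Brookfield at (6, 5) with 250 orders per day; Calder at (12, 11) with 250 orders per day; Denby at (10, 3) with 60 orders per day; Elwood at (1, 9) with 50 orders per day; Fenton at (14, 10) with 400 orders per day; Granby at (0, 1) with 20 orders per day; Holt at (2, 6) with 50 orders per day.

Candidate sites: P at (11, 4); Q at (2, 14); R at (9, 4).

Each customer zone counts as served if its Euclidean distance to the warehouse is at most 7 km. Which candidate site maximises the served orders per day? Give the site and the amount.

Coverage radius r = 7 km; a point is covered iff (Δx)²+(Δy)² ≤ 7² = 49.
  P (11, 4): covers {Ashton, Brookfield, Denby, Fenton} → 780
  Q (2, 14): covers {Elwood} → 50
  R (9, 4): covers {Ashton, Brookfield, Denby} → 380
Maximum coverage at P: 780 orders per day.

P, covering 780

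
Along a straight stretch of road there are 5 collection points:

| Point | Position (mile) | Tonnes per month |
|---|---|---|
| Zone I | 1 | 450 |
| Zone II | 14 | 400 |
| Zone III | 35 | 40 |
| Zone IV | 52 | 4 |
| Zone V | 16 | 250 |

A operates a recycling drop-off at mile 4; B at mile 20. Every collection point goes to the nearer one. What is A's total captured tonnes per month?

The indifferent point is the midpoint (4+20)/2 = 12; collection points left of it (closer to A at 4) go to A, those right go to B.
  Zone I at 1 (w=450) → A
  Zone II at 14 (w=400) → B
  Zone V at 16 (w=250) → B
  Zone III at 35 (w=40) → B
  Zone IV at 52 (w=4) → B
A captures 450; B captures 694.

450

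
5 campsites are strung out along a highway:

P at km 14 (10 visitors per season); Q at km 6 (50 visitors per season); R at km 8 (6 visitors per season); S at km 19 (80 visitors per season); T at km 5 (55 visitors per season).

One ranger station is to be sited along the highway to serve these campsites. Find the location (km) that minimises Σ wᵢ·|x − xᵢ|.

x = 6

For a sum of weighted absolute distances on a line, the optimum is the weighted median (not the mean). Total weight W = 201; half-weight = 100.5.
Sort by position and accumulate weight:
  km 5 (T, w=55) → cum 55
  km 6 (Q, w=50) → cum 105  ≥ 100.5 → median here
  km 8 (R, w=6) → cum 111
  km 14 (P, w=10) → cum 121
  km 19 (S, w=80) → cum 201
Optimal location: km 6.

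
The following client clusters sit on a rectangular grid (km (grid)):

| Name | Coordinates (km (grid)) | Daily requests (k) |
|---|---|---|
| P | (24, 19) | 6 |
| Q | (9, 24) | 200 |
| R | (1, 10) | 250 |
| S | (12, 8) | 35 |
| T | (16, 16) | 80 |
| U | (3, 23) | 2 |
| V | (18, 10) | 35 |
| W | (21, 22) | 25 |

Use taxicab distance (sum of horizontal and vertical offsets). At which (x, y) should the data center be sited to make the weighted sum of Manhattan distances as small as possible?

(9, 10)

Manhattan distance separates: Σwᵢ(|x−xᵢ|+|y−yᵢ|) = Σwᵢ|x−xᵢ| + Σwᵢ|y−yᵢ|, so x and y are optimised independently as 1-D weighted medians.
Total weight W = 633; half = 316.5.
x-coordinate, sorted with cumulative weight:
  x=1 (R, w=250) cum 250
  x=3 (U, w=2) cum 252
  x=9 (Q, w=200) cum 452  ← median
  x=12 (S, w=35) cum 487
  x=16 (T, w=80) cum 567
  x=18 (V, w=35) cum 602
  x=21 (W, w=25) cum 627
  x=24 (P, w=6) cum 633
⇒ x* = 9
y-coordinate, sorted with cumulative weight:
  y=8 (S, w=35) cum 35
  y=10 (R, w=250) cum 285
  y=10 (V, w=35) cum 320  ← median
  y=16 (T, w=80) cum 400
  y=19 (P, w=6) cum 406
  y=22 (W, w=25) cum 431
  y=23 (U, w=2) cum 433
  y=24 (Q, w=200) cum 633
⇒ y* = 10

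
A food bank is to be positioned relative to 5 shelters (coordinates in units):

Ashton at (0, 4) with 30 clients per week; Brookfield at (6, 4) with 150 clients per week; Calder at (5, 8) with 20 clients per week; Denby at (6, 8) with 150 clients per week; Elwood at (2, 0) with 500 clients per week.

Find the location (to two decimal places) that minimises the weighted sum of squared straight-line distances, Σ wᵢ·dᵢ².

(3.41, 2.45)

The minimiser of Σwᵢ‖p−pᵢ‖² is the weighted centroid p* = (Σwᵢpᵢ)/(Σwᵢ).
Σwᵢ = 850.
Σwᵢxᵢ = 30·0 + 150·6 + 20·5 + 150·6 + 500·2 = 2900.
Σwᵢyᵢ = 30·4 + 150·4 + 20·8 + 150·8 + 500·0 = 2080.
x* = 2900/850 = 3.41, y* = 2080/850 = 2.45.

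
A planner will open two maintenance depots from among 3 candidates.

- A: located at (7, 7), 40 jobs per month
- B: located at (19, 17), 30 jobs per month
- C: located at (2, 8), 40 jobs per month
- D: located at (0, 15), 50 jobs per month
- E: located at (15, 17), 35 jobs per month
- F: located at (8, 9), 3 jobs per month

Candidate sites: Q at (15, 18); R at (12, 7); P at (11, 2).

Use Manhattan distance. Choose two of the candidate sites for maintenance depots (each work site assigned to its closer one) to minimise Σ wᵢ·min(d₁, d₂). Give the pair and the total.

{Q, R}, total 1743

Evaluate every pair (each demand assigned to the nearer of the two):
  {Q, R}: total = 1743
  {Q, P}: total = 2075
  {R, P}: total = 2623
Best pair: {Q, R} with total 1743.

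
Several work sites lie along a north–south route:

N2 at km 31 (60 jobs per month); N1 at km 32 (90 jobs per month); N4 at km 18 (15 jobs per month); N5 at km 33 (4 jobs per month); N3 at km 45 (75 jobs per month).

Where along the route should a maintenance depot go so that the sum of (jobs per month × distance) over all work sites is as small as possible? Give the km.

x = 32

For a sum of weighted absolute distances on a line, the optimum is the weighted median (not the mean). Total weight W = 244; half-weight = 122.
Sort by position and accumulate weight:
  km 18 (N4, w=15) → cum 15
  km 31 (N2, w=60) → cum 75
  km 32 (N1, w=90) → cum 165  ≥ 122 → median here
  km 33 (N5, w=4) → cum 169
  km 45 (N3, w=75) → cum 244
Optimal location: km 32.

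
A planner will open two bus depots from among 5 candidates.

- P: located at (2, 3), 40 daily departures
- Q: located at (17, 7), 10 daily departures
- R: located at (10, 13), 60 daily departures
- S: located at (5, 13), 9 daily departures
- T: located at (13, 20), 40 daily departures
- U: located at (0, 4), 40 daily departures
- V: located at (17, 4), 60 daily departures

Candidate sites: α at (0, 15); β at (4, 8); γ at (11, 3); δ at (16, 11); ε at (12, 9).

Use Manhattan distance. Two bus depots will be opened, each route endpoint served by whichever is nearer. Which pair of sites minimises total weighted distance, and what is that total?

{β, δ}, total 2144

Evaluate every pair (each demand assigned to the nearer of the two):
  {β, δ}: total = 2144
  {β, ε}: total = 2164
  {γ, ε}: total = 2269
  {γ, δ}: total = 2387
  {α, δ}: total = 2553
  {α, ε}: total = 2573
  {β, γ}: total = 2594
  {α, γ}: total = 2763
  {δ, ε}: total = 2789
  {α, β}: total = 3194
Best pair: {β, δ} with total 2144.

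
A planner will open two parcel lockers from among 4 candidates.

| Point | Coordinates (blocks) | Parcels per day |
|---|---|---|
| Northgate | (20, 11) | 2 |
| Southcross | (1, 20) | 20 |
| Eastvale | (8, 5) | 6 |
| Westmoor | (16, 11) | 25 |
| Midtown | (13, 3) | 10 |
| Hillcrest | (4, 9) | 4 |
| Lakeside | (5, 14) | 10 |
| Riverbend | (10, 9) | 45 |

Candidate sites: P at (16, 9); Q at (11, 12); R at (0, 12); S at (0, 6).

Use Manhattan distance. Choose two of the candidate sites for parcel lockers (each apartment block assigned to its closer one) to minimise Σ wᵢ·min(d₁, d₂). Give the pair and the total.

{P, R}, total 772

Evaluate every pair (each demand assigned to the nearer of the two):
  {P, R}: total = 772
  {Q, R}: total = 798
  {P, Q}: total = 872
  {Q, S}: total = 922
  {P, S}: total = 934
  {R, S}: total = 1544
Best pair: {P, R} with total 772.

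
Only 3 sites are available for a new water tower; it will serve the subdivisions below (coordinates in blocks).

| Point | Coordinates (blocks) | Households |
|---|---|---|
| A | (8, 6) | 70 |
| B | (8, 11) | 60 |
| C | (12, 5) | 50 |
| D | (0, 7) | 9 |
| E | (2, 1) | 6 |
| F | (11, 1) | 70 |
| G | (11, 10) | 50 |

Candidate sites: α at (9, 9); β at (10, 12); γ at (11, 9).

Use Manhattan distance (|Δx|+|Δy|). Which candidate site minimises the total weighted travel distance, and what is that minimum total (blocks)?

γ, total 1799 blocks

Total weighted distance at each candidate:
  α (9, 9): total = 1849
  β (10, 12): total = 2429
  γ (11, 9): total = 1799
Minimum is at γ with total 1799 blocks.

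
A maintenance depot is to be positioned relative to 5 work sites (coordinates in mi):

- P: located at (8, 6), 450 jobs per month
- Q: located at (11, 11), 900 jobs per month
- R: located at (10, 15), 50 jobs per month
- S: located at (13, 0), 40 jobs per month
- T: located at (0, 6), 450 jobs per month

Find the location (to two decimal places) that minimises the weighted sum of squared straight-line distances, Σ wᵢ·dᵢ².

The minimiser of Σwᵢ‖p−pᵢ‖² is the weighted centroid p* = (Σwᵢpᵢ)/(Σwᵢ).
Σwᵢ = 1890.
Σwᵢxᵢ = 450·8 + 900·11 + 50·10 + 40·13 + 450·0 = 14520.
Σwᵢyᵢ = 450·6 + 900·11 + 50·15 + 40·0 + 450·6 = 16050.
x* = 14520/1890 = 7.68, y* = 16050/1890 = 8.49.

(7.68, 8.49)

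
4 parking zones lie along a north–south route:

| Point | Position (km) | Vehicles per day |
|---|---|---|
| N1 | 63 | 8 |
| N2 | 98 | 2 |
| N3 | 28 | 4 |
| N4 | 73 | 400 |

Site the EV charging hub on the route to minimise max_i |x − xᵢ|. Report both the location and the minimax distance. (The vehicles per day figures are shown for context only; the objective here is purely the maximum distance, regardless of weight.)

location 63, max distance 35

The 1-center on a line is the midpoint of the two extreme points: leftmost at 28, rightmost at 98.
Optimal location = (28 + 98)/2 = 63; maximum distance = (98 − 28)/2 = 35.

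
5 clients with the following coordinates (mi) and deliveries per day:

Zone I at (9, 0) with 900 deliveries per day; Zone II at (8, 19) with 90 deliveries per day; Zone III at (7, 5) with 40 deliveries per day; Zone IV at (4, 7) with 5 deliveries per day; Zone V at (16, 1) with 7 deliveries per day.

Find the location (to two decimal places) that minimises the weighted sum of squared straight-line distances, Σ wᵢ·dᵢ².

The minimiser of Σwᵢ‖p−pᵢ‖² is the weighted centroid p* = (Σwᵢpᵢ)/(Σwᵢ).
Σwᵢ = 1042.
Σwᵢxᵢ = 900·9 + 90·8 + 40·7 + 5·4 + 7·16 = 9232.
Σwᵢyᵢ = 900·0 + 90·19 + 40·5 + 5·7 + 7·1 = 1952.
x* = 9232/1042 = 8.86, y* = 1952/1042 = 1.87.

(8.86, 1.87)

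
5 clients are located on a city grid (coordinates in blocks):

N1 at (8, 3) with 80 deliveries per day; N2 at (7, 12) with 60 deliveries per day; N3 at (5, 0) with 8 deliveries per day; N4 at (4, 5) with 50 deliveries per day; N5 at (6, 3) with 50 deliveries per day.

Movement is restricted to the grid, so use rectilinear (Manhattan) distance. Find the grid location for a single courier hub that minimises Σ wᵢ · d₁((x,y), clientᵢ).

(7, 3)

Manhattan distance separates: Σwᵢ(|x−xᵢ|+|y−yᵢ|) = Σwᵢ|x−xᵢ| + Σwᵢ|y−yᵢ|, so x and y are optimised independently as 1-D weighted medians.
Total weight W = 248; half = 124.
x-coordinate, sorted with cumulative weight:
  x=4 (N4, w=50) cum 50
  x=5 (N3, w=8) cum 58
  x=6 (N5, w=50) cum 108
  x=7 (N2, w=60) cum 168  ← median
  x=8 (N1, w=80) cum 248
⇒ x* = 7
y-coordinate, sorted with cumulative weight:
  y=0 (N3, w=8) cum 8
  y=3 (N1, w=80) cum 88
  y=3 (N5, w=50) cum 138  ← median
  y=5 (N4, w=50) cum 188
  y=12 (N2, w=60) cum 248
⇒ y* = 3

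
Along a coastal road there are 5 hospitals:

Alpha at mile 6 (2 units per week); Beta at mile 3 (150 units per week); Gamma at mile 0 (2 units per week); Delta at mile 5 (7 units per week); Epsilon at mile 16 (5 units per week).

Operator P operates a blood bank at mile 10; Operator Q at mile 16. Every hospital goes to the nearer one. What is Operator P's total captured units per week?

The indifferent point is the midpoint (10+16)/2 = 13; hospitals left of it (closer to Operator P at 10) go to Operator P, those right go to Operator Q.
  Gamma at 0 (w=2) → Operator P
  Beta at 3 (w=150) → Operator P
  Delta at 5 (w=7) → Operator P
  Alpha at 6 (w=2) → Operator P
  Epsilon at 16 (w=5) → Operator Q
Operator P captures 161; Operator Q captures 5.

161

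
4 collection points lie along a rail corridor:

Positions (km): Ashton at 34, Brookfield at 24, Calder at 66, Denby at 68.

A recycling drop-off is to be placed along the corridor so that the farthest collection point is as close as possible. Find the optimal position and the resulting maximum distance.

The 1-center on a line is the midpoint of the two extreme points: leftmost at 24, rightmost at 68.
Optimal location = (24 + 68)/2 = 46; maximum distance = (68 − 24)/2 = 22.

location 46, max distance 22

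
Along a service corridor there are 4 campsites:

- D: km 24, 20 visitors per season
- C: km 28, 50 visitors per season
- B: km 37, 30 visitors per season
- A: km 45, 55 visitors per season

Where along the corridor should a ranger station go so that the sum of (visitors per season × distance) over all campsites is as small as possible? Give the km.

x = 37

For a sum of weighted absolute distances on a line, the optimum is the weighted median (not the mean). Total weight W = 155; half-weight = 77.5.
Sort by position and accumulate weight:
  km 24 (D, w=20) → cum 20
  km 28 (C, w=50) → cum 70
  km 37 (B, w=30) → cum 100  ≥ 77.5 → median here
  km 45 (A, w=55) → cum 155
Optimal location: km 37.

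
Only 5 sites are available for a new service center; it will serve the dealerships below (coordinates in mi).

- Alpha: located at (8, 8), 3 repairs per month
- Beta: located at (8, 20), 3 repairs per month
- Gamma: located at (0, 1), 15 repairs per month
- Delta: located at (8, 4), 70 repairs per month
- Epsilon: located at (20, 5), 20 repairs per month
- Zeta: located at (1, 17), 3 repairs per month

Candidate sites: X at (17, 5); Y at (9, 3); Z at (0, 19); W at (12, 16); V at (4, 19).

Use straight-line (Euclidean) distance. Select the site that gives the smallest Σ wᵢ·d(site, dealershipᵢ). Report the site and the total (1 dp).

Y, total 575.7 mi

Total weighted distance at each candidate:
  X (17, 5): total = 1096.8
  Y (9, 3): total = 575.7
  Z (0, 19): total = 2020.0
  W (12, 16): total = 1522.5
  V (4, 19): total = 1846.8
Minimum is at Y with total 575.7 mi.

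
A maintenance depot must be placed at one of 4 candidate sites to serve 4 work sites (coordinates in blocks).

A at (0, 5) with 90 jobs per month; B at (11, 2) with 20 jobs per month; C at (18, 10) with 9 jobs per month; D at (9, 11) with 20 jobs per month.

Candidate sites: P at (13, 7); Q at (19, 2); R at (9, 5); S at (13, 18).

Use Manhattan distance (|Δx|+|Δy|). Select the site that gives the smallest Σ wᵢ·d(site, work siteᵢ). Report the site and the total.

R, total 1156 blocks

Total weighted distance at each candidate:
  P (13, 7): total = 1722
  Q (19, 2): total = 2601
  R (9, 5): total = 1156
  S (13, 18): total = 3037
Minimum is at R with total 1156 blocks.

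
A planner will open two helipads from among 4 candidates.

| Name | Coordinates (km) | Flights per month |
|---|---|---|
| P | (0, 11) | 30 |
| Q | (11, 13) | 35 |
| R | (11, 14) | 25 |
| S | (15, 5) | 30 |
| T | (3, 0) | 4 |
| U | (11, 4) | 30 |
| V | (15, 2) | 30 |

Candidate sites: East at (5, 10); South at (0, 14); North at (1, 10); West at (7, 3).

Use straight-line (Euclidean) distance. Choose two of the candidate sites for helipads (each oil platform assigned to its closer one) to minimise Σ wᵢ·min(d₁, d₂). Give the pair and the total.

{East, West}, total 1201.0

Evaluate every pair (each demand assigned to the nearer of the two):
  {East, West}: total = 1201.0
  {North, West}: total = 1310.0
  {South, West}: total = 1374.9
  {East, North}: total = 1472.4
  {East, South}: total = 1520.0
  {South, North}: total = 1997.5
Best pair: {East, West} with total 1201.0.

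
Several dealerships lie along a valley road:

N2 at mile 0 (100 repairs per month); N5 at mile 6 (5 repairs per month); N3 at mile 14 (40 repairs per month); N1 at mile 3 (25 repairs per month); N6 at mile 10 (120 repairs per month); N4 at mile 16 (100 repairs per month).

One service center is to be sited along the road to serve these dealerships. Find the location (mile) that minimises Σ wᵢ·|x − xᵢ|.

For a sum of weighted absolute distances on a line, the optimum is the weighted median (not the mean). Total weight W = 390; half-weight = 195.
Sort by position and accumulate weight:
  mile 0 (N2, w=100) → cum 100
  mile 3 (N1, w=25) → cum 125
  mile 6 (N5, w=5) → cum 130
  mile 10 (N6, w=120) → cum 250  ≥ 195 → median here
  mile 14 (N3, w=40) → cum 290
  mile 16 (N4, w=100) → cum 390
Optimal location: mile 10.

x = 10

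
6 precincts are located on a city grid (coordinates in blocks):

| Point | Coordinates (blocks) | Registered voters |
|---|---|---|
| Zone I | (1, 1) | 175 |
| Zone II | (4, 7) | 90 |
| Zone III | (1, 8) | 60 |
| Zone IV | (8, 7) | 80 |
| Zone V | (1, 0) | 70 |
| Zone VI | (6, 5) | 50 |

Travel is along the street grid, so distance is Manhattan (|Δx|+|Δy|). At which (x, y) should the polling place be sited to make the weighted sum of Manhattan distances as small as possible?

Manhattan distance separates: Σwᵢ(|x−xᵢ|+|y−yᵢ|) = Σwᵢ|x−xᵢ| + Σwᵢ|y−yᵢ|, so x and y are optimised independently as 1-D weighted medians.
Total weight W = 525; half = 262.5.
x-coordinate, sorted with cumulative weight:
  x=1 (Zone I, w=175) cum 175
  x=1 (Zone III, w=60) cum 235
  x=1 (Zone V, w=70) cum 305  ← median
  x=4 (Zone II, w=90) cum 395
  x=6 (Zone VI, w=50) cum 445
  x=8 (Zone IV, w=80) cum 525
⇒ x* = 1
y-coordinate, sorted with cumulative weight:
  y=0 (Zone V, w=70) cum 70
  y=1 (Zone I, w=175) cum 245
  y=5 (Zone VI, w=50) cum 295  ← median
  y=7 (Zone II, w=90) cum 385
  y=7 (Zone IV, w=80) cum 465
  y=8 (Zone III, w=60) cum 525
⇒ y* = 5

(1, 5)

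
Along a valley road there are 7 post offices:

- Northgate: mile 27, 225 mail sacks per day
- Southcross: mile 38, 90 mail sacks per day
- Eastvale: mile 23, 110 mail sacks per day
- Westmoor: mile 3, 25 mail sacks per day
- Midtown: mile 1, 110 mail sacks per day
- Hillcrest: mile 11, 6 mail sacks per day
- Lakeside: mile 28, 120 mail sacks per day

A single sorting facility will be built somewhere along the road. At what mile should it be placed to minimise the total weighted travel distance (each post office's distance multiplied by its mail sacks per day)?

For a sum of weighted absolute distances on a line, the optimum is the weighted median (not the mean). Total weight W = 686; half-weight = 343.
Sort by position and accumulate weight:
  mile 1 (Midtown, w=110) → cum 110
  mile 3 (Westmoor, w=25) → cum 135
  mile 11 (Hillcrest, w=6) → cum 141
  mile 23 (Eastvale, w=110) → cum 251
  mile 27 (Northgate, w=225) → cum 476  ≥ 343 → median here
  mile 28 (Lakeside, w=120) → cum 596
  mile 38 (Southcross, w=90) → cum 686
Optimal location: mile 27.

x = 27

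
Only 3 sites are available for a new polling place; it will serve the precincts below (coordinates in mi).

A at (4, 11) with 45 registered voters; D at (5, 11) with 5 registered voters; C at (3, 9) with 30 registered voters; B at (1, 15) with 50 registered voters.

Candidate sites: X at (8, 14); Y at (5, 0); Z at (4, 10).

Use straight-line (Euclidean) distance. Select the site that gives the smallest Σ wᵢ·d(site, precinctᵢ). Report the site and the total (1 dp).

Total weighted distance at each candidate:
  X (8, 14): total = 811.9
  Y (5, 0): total = 1604.8
  Z (4, 10): total = 386.0
Minimum is at Z with total 386.0 mi.

Z, total 386.0 mi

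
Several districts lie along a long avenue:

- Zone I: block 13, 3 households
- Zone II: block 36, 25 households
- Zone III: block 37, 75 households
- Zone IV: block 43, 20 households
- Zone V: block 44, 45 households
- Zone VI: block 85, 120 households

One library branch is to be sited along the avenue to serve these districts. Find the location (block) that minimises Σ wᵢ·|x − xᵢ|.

x = 44

For a sum of weighted absolute distances on a line, the optimum is the weighted median (not the mean). Total weight W = 288; half-weight = 144.
Sort by position and accumulate weight:
  block 13 (Zone I, w=3) → cum 3
  block 36 (Zone II, w=25) → cum 28
  block 37 (Zone III, w=75) → cum 103
  block 43 (Zone IV, w=20) → cum 123
  block 44 (Zone V, w=45) → cum 168  ≥ 144 → median here
  block 85 (Zone VI, w=120) → cum 288
Optimal location: block 44.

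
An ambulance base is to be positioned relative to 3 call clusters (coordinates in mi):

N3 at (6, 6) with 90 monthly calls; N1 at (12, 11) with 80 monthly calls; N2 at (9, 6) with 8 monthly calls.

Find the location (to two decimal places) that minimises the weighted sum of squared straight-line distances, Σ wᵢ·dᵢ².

The minimiser of Σwᵢ‖p−pᵢ‖² is the weighted centroid p* = (Σwᵢpᵢ)/(Σwᵢ).
Σwᵢ = 178.
Σwᵢxᵢ = 90·6 + 80·12 + 8·9 = 1572.
Σwᵢyᵢ = 90·6 + 80·11 + 8·6 = 1468.
x* = 1572/178 = 8.83, y* = 1468/178 = 8.25.

(8.83, 8.25)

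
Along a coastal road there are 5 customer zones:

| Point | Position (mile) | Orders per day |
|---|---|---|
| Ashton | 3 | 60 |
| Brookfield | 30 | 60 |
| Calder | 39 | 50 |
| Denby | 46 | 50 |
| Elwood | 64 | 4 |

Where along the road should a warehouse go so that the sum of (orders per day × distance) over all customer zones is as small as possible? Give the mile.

x = 30

For a sum of weighted absolute distances on a line, the optimum is the weighted median (not the mean). Total weight W = 224; half-weight = 112.
Sort by position and accumulate weight:
  mile 3 (Ashton, w=60) → cum 60
  mile 30 (Brookfield, w=60) → cum 120  ≥ 112 → median here
  mile 39 (Calder, w=50) → cum 170
  mile 46 (Denby, w=50) → cum 220
  mile 64 (Elwood, w=4) → cum 224
Optimal location: mile 30.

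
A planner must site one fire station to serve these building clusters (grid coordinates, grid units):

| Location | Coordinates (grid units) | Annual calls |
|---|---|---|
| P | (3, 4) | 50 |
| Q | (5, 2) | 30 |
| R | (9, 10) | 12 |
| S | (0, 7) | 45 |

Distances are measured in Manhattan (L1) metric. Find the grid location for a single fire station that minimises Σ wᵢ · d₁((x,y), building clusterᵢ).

(3, 4)

Manhattan distance separates: Σwᵢ(|x−xᵢ|+|y−yᵢ|) = Σwᵢ|x−xᵢ| + Σwᵢ|y−yᵢ|, so x and y are optimised independently as 1-D weighted medians.
Total weight W = 137; half = 68.5.
x-coordinate, sorted with cumulative weight:
  x=0 (S, w=45) cum 45
  x=3 (P, w=50) cum 95  ← median
  x=5 (Q, w=30) cum 125
  x=9 (R, w=12) cum 137
⇒ x* = 3
y-coordinate, sorted with cumulative weight:
  y=2 (Q, w=30) cum 30
  y=4 (P, w=50) cum 80  ← median
  y=7 (S, w=45) cum 125
  y=10 (R, w=12) cum 137
⇒ y* = 4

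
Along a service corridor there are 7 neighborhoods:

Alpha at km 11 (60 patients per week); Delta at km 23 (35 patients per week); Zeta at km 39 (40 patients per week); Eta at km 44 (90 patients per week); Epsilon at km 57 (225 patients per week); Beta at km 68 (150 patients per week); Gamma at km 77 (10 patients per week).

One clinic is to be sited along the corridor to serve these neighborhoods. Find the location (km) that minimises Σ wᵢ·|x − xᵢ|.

For a sum of weighted absolute distances on a line, the optimum is the weighted median (not the mean). Total weight W = 610; half-weight = 305.
Sort by position and accumulate weight:
  km 11 (Alpha, w=60) → cum 60
  km 23 (Delta, w=35) → cum 95
  km 39 (Zeta, w=40) → cum 135
  km 44 (Eta, w=90) → cum 225
  km 57 (Epsilon, w=225) → cum 450  ≥ 305 → median here
  km 68 (Beta, w=150) → cum 600
  km 77 (Gamma, w=10) → cum 610
Optimal location: km 57.

x = 57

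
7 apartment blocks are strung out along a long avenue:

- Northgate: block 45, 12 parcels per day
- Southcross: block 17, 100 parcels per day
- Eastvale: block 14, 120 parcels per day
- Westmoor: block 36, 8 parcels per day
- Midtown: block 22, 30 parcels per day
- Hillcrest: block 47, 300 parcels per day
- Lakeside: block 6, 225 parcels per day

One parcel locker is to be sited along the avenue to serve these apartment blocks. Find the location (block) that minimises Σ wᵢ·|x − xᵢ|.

For a sum of weighted absolute distances on a line, the optimum is the weighted median (not the mean). Total weight W = 795; half-weight = 397.5.
Sort by position and accumulate weight:
  block 6 (Lakeside, w=225) → cum 225
  block 14 (Eastvale, w=120) → cum 345
  block 17 (Southcross, w=100) → cum 445  ≥ 397.5 → median here
  block 22 (Midtown, w=30) → cum 475
  block 36 (Westmoor, w=8) → cum 483
  block 45 (Northgate, w=12) → cum 495
  block 47 (Hillcrest, w=300) → cum 795
Optimal location: block 17.

x = 17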